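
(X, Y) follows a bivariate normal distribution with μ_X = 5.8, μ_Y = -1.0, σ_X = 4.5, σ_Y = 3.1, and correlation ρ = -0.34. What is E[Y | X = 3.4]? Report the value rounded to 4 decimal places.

-0.4379

The regression of Y on X has slope ρ·σ_Y/σ_X and passes through (μ_X, μ_Y).
E[Y | X=3.4] = -1.0 + (-0.34)·(3.1/4.5)·(3.4 − (5.8)) = -1.0 + (-0.23422)·(-2.4) = -0.4379.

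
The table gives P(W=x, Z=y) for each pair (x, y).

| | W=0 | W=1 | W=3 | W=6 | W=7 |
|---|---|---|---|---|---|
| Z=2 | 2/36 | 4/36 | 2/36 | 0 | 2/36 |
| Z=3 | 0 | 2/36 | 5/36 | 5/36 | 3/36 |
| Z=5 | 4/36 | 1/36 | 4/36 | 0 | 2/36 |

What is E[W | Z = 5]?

27/11

P(Z = 5) = 11/36.
Σ W·P over the event = 0·(4/36) + 1·(1/36) + 3·(4/36) + 7·(2/36) = 3/4.
E[W | Z = 5] = (3/4) / (11/36) = 27/11.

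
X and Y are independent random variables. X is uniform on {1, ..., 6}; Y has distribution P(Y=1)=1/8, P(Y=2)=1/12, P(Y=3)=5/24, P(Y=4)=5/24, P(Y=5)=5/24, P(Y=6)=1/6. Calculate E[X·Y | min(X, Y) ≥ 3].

P(min(X, Y) ≥ 3) = 19/36.
Summing XY·P(x,y) over outcomes with min(X, Y) ≥ 3 gives 21/2.
E[X·Y | min(X, Y) ≥ 3] = (21/2) / (19/36) = 378/19.

378/19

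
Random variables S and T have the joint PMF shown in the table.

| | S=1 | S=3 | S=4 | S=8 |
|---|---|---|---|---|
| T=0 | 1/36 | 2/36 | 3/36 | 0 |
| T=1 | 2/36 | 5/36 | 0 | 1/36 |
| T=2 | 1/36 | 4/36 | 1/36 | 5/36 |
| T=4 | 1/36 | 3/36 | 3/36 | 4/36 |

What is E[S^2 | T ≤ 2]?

P(T ≤ 2) = 25/36.
Summing S^2·P(S=x,T=y) over the conditioning event gives 551/36.
E[S^2 | T ≤ 2] = (551/36) / (25/36) = 551/25.

551/25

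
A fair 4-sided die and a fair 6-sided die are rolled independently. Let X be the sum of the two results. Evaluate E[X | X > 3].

P(X > 3) = 7/8.
Σ over the event: 4·1/8 + 5·1/6 + 6·1/6 + 7·1/6 + 8·1/8 + 9·1/12 + 10·1/24 = 17/3.
E[X | X > 3] = (17/3) / (7/8) = 136/21.

136/21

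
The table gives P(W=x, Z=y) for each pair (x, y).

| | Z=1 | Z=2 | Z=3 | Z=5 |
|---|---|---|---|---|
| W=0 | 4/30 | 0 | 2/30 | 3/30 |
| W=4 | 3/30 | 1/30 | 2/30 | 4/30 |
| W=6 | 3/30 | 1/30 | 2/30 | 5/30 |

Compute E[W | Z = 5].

P(Z = 5) = 2/5.
Σ W·P over the event = 0·(3/30) + 4·(4/30) + 6·(5/30) = 23/15.
E[W | Z = 5] = (23/15) / (2/5) = 23/6.

23/6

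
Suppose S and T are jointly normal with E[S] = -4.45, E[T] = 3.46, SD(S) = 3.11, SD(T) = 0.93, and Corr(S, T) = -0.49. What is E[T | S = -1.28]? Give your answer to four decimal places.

E[T | S=x] = μ_T + ρ(σ_T/σ_S)(x − μ_S) for jointly normal variables.
E[T | S=-1.28] = 3.46 + (-0.49)·(0.93/3.11)·(-1.28 − (-4.45)) = 3.46 + (-0.14653)·(3.17) = 2.9955.

2.9955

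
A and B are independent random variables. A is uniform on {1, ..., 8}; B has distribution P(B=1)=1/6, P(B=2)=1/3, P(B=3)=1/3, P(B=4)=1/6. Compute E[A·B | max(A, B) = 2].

14/5

P(max(A, B) = 2) = 5/48.
Summing AB·P(x,y) over outcomes with max(A, B) = 2 gives 7/24.
E[A·B | max(A, B) = 2] = (7/24) / (5/48) = 14/5.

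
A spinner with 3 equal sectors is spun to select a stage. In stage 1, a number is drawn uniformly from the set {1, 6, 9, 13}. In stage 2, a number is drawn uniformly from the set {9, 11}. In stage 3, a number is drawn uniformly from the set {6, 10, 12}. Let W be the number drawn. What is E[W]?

E[W | stage 1] = (1+6+9+13)/4 = 29/4.
E[W | stage 2] = (9+11)/2 = 10.
E[W | stage 3] = (6+10+12)/3 = 28/3.
E[W] = (1/3)·(29/4) + (1/3)·(10) + (1/3)·(28/3) = 319/36.

319/36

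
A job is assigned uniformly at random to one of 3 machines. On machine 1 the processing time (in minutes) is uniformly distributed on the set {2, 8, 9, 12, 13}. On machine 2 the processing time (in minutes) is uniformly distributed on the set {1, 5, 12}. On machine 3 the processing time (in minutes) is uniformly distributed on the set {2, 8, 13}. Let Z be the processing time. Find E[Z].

E[Z | machine 1] = (2+8+9+12+13)/5 = 44/5.
E[Z | machine 2] = (1+5+12)/3 = 6.
E[Z | machine 3] = (2+8+13)/3 = 23/3.
By the law of total expectation,
E[Z] = (1/3)·(44/5) + (1/3)·(6) + (1/3)·(23/3) = 337/45.

337/45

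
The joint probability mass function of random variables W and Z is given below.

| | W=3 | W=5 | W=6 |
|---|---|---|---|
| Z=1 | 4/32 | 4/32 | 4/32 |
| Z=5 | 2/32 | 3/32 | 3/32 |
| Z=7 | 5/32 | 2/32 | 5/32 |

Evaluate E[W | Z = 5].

P(Z = 5) = 1/4.
Σ W·P over the event = 3·(2/32) + 5·(3/32) + 6·(3/32) = 39/32.
E[W | Z = 5] = (39/32) / (1/4) = 39/8.

39/8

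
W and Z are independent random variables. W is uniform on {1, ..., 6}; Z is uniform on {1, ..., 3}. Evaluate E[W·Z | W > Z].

101/12

P(W > Z) = 2/3.
Summing WZ·P(x,y) over outcomes with W > Z gives 101/18.
E[W·Z | W > Z] = (101/18) / (2/3) = 101/12.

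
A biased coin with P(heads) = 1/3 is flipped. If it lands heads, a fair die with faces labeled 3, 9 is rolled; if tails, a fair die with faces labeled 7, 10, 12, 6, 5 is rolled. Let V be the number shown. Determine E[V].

22/3

E[V | heads] = (3+9)/2 = 6.
E[V | tails] = (7+10+12+6+5)/5 = 8.
By the law of total expectation,
E[V] = (1/3)·(6) + (2/3)·(8) = 22/3.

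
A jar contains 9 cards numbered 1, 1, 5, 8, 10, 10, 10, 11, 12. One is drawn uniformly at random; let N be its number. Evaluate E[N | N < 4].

1

P(N < 4) = 2/9.
Σ over the event: 1·2/9 = 2/9.
E[N | N < 4] = (2/9) / (2/9) = 1.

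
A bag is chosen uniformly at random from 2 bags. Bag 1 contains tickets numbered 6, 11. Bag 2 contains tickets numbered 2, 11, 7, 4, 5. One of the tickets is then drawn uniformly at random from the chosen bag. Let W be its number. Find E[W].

143/20

E[W | bag 1] = (6+11)/2 = 17/2.
E[W | bag 2] = (2+11+7+4+5)/5 = 29/5.
By the law of total expectation,
E[W] = (1/2)·(17/2) + (1/2)·(29/5) = 143/20.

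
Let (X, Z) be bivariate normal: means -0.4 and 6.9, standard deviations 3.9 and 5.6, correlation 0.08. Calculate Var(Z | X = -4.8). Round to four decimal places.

Var(Z | X=x) = (1 − ρ²)·σ_Z².
Var(Z | X=-4.8) = (5.6)²·(1 − (0.08)²) = 31.36·0.9936 = 31.1593.

31.1593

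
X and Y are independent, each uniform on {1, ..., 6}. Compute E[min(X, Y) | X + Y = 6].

9/5

Outcomes with X + Y = 6: (1,5), (2,4), (3,3), (4,2), (5,1), each with probability 1/36.
E[min(X, Y) | X + Y = 6] = (1 + 2 + 3 + 2 + 1) / 5 = 9/5.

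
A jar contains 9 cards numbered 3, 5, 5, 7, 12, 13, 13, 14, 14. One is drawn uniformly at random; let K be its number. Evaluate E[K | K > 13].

14

P(K > 13) = 2/9.
Σ over the event: 14·2/9 = 28/9.
E[K | K > 13] = (28/9) / (2/9) = 14.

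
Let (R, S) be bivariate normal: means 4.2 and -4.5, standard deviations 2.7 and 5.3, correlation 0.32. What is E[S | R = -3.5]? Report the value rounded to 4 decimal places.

The regression of S on R has slope ρ·σ_S/σ_R and passes through (μ_R, μ_S).
E[S | R=-3.5] = -4.5 + (0.32)·(5.3/2.7)·(-3.5 − (4.2)) = -4.5 + (0.628148)·(-7.7) = -9.3367.

-9.3367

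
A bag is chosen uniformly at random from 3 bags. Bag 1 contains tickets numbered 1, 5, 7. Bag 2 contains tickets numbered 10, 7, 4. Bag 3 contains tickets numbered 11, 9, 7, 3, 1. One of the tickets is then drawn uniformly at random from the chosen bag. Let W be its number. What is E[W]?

E[W | bag 1] = (1+5+7)/3 = 13/3.
E[W | bag 2] = (10+7+4)/3 = 7.
E[W | bag 3] = (11+9+7+3+1)/5 = 31/5.
E[W] = (1/3)·(13/3) + (1/3)·(7) + (1/3)·(31/5) = 263/45.

263/45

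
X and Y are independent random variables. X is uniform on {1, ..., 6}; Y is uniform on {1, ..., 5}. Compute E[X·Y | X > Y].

35/3

P(X > Y) = 1/2.
Summing XY·P(x,y) over outcomes with X > Y gives 35/6.
E[X·Y | X > Y] = (35/6) / (1/2) = 35/3.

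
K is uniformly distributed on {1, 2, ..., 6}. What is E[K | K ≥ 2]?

4

Given K ≥ 2, K is equally likely to be any of {2, 3, 4, 5, 6}.
E[K | K ≥ 2] = (2 + 3 + 4 + 5 + 6) / 5 = 4.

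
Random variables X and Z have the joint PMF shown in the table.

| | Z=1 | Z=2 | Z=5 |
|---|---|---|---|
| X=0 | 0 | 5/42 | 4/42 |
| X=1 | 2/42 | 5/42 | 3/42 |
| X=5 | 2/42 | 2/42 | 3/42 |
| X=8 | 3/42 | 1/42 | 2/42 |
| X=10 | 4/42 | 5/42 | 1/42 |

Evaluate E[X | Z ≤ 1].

76/11

P(Z ≤ 1) = 11/42.
Σ X·P over the event = 1·(2/42) + 5·(2/42) + 8·(3/42) + 10·(4/42) = 38/21.
E[X | Z ≤ 1] = (38/21) / (11/42) = 76/11.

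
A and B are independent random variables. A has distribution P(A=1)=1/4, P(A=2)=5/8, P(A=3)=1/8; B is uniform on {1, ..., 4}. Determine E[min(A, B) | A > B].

P(A > B) = 7/32.
Summing min(A,B)·P(x,y) over outcomes with A > B gives 1/4.
E[min(A, B) | A > B] = (1/4) / (7/32) = 8/7.

8/7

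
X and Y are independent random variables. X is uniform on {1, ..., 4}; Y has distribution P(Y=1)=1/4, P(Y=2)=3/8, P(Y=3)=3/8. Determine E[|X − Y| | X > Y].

8/5

P(X > Y) = 15/32.
Summing |X−Y|·P(x,y) over outcomes with X > Y gives 3/4.
E[|X − Y| | X > Y] = (3/4) / (15/32) = 8/5.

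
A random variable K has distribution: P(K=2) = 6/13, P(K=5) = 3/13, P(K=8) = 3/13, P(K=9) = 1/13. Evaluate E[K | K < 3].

2

P(K < 3) = 6/13.
Σ over the event: 2·6/13 = 12/13.
E[K | K < 3] = (12/13) / (6/13) = 2.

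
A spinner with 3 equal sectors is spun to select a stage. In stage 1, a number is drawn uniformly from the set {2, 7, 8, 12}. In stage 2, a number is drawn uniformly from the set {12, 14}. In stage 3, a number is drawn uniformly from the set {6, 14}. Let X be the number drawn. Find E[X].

E[X | stage 1] = (2+7+8+12)/4 = 29/4.
E[X | stage 2] = (12+14)/2 = 13.
E[X | stage 3] = (6+14)/2 = 10.
By the law of total expectation,
E[X] = (1/3)·(29/4) + (1/3)·(13) + (1/3)·(10) = 121/12.

121/12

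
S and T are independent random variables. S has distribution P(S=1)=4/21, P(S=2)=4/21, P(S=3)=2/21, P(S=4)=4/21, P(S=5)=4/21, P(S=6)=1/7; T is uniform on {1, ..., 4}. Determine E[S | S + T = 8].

54/11

P(S + T = 8) = 11/84.
Summing S·P(x,y) over outcomes with S + T = 8 gives 9/14.
E[S | S + T = 8] = (9/14) / (11/84) = 54/11.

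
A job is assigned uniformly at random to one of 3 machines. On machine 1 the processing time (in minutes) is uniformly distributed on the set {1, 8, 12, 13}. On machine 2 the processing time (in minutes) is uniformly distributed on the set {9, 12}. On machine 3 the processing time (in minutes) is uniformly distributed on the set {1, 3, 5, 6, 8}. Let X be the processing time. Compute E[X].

E[X | machine 1] = (1+8+12+13)/4 = 17/2.
E[X | machine 2] = (9+12)/2 = 21/2.
E[X | machine 3] = (1+3+5+6+8)/5 = 23/5.
By the law of total expectation,
E[X] = (1/3)·(17/2) + (1/3)·(21/2) + (1/3)·(23/5) = 118/15.

118/15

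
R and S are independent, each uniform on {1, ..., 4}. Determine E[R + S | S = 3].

11/2

Outcomes with S = 3: (1,3), (2,3), (3,3), (4,3), each with probability 1/16.
E[R + S | S = 3] = (4 + 5 + 6 + 7) / 4 = 11/2.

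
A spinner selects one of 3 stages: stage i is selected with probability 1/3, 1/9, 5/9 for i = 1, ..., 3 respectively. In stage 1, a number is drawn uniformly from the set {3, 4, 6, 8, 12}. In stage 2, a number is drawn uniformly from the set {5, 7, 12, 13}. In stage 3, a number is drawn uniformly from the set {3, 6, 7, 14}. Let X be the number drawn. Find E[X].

1331/180

E[X | stage 1] = (3+4+6+8+12)/5 = 33/5.
E[X | stage 2] = (5+7+12+13)/4 = 37/4.
E[X | stage 3] = (3+6+7+14)/4 = 15/2.
By the law of total expectation,
E[X] = (1/3)·(33/5) + (1/9)·(37/4) + (5/9)·(15/2) = 1331/180.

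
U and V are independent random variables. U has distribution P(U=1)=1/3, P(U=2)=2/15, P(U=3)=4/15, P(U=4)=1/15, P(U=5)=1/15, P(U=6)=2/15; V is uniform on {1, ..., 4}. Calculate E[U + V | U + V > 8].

P(U + V > 8) = 1/12.
Summing (U+V)·P(x,y) over outcomes with U + V > 8 gives 47/60.
E[U + V | U + V > 8] = (47/60) / (1/12) = 47/5.

47/5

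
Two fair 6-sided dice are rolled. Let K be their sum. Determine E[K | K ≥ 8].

P(K ≥ 8) = 5/12.
Σ over the event: 8·5/36 + 9·1/9 + 10·1/12 + 11·1/18 + 12·1/36 = 35/9.
E[K | K ≥ 8] = (35/9) / (5/12) = 28/3.

28/3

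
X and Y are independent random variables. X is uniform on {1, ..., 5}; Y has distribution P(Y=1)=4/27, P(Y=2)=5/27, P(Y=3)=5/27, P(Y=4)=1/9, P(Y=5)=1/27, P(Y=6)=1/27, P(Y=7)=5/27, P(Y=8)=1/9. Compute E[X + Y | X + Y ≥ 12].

135/11

P(X + Y ≥ 12) = 11/135.
Summing (X+Y)·P(x,y) over outcomes with X + Y ≥ 12 gives 1.
E[X + Y | X + Y ≥ 12] = (1) / (11/135) = 135/11.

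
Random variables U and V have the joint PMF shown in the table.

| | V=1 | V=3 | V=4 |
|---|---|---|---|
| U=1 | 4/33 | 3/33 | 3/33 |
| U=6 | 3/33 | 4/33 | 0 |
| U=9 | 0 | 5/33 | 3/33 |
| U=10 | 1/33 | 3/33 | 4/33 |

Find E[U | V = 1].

P(V = 1) = 8/33.
Σ U·P over the event = 1·(4/33) + 6·(3/33) + 10·(1/33) = 32/33.
E[U | V = 1] = (32/33) / (8/33) = 4.

4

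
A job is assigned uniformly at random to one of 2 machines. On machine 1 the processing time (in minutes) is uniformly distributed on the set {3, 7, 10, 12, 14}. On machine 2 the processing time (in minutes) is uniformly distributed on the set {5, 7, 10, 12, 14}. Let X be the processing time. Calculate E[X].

E[X | machine 1] = (3+7+10+12+14)/5 = 46/5.
E[X | machine 2] = (5+7+10+12+14)/5 = 48/5.
By the law of total expectation,
E[X] = (1/2)·(46/5) + (1/2)·(48/5) = 47/5.

47/5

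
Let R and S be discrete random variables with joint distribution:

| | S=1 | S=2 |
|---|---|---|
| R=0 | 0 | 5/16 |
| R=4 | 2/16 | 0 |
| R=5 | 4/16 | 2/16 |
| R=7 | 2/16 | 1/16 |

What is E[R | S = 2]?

17/8

P(S = 2) = 1/2.
Σ R·P over the event = 0·(5/16) + 5·(2/16) + 7·(1/16) = 17/16.
E[R | S = 2] = (17/16) / (1/2) = 17/8.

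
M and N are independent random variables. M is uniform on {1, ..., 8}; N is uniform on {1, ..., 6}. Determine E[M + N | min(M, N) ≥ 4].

11

P(min(M, N) ≥ 4) = 5/16.
Summing (M+N)·P(x,y) over outcomes with min(M, N) ≥ 4 gives 55/16.
E[M + N | min(M, N) ≥ 4] = (55/16) / (5/16) = 11.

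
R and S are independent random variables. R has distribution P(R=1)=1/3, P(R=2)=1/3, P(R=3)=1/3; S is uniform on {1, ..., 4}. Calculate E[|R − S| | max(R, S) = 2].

2/3

P(max(R, S) = 2) = 1/4.
Summing |R−S|·P(x,y) over outcomes with max(R, S) = 2 gives 1/6.
E[|R − S| | max(R, S) = 2] = (1/6) / (1/4) = 2/3.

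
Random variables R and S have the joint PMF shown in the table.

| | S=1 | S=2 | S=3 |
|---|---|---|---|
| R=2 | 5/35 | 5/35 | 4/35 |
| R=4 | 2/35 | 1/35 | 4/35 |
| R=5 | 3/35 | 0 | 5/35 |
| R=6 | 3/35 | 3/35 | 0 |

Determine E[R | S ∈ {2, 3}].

81/22

P(S ∈ {2, 3}) = 22/35.
Σ R·P over the event = 2·(5/35) + 2·(4/35) + 4·(1/35) + 4·(4/35) + 5·(5/35) + 6·(3/35) = 81/35.
E[R | S ∈ {2, 3}] = (81/35) / (22/35) = 81/22.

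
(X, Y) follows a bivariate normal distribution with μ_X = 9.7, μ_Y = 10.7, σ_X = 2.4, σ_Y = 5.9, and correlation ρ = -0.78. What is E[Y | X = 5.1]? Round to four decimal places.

19.5205

E[Y | X=x] = μ_Y + ρ(σ_Y/σ_X)(x − μ_X) for jointly normal variables.
E[Y | X=5.1] = 10.7 + (-0.78)·(5.9/2.4)·(5.1 − (9.7)) = 10.7 + (-1.9175)·(-4.6) = 19.5205.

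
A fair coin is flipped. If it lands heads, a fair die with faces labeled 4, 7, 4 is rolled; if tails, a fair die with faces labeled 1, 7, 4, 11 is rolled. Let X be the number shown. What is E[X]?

43/8

E[X | heads] = (4+7+4)/3 = 5.
E[X | tails] = (1+7+4+11)/4 = 23/4.
By the law of total expectation,
E[X] = (1/2)·(5) + (1/2)·(23/4) = 43/8.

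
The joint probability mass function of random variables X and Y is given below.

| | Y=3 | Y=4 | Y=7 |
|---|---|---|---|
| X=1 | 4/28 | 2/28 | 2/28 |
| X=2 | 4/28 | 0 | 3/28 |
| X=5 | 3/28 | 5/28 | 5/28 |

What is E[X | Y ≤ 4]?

P(Y ≤ 4) = 9/14.
Σ X·P over the event = 1·(4/28) + 1·(2/28) + 2·(4/28) + 5·(3/28) + 5·(5/28) = 27/14.
E[X | Y ≤ 4] = (27/14) / (9/14) = 3.

3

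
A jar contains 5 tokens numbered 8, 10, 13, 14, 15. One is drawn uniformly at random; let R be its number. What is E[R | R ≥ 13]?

14

P(R ≥ 13) = 3/5.
Σ over the event: 13·1/5 + 14·1/5 + 15·1/5 = 42/5.
E[R | R ≥ 13] = (42/5) / (3/5) = 14.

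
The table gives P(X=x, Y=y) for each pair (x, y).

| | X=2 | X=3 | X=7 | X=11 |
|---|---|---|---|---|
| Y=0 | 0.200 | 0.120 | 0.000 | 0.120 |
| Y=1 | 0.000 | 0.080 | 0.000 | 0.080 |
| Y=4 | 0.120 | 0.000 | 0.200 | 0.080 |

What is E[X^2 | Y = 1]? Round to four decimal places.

P(Y = 1) = 0.160.
Σ X^2·P over the event = 9·(0.080) + 121·(0.080) = 10.400.
E[X^2 | Y = 1] = (10.400) / (0.160) = 65.0000.

65.0000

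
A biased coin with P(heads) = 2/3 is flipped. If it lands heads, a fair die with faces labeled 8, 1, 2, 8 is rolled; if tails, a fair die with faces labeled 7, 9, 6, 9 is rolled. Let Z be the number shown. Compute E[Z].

E[Z | heads] = (8+1+2+8)/4 = 19/4.
E[Z | tails] = (7+9+6+9)/4 = 31/4.
By the law of total expectation,
E[Z] = (2/3)·(19/4) + (1/3)·(31/4) = 23/4.

23/4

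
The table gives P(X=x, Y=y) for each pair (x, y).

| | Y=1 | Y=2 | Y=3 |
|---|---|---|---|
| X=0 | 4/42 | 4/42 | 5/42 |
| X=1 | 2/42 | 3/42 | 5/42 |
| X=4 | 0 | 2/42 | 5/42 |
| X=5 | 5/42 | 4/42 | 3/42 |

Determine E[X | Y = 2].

31/13

P(Y = 2) = 13/42.
Summing X·P(X=x,Y=y) over the conditioning event gives 31/42.
E[X | Y = 2] = (31/42) / (13/42) = 31/13.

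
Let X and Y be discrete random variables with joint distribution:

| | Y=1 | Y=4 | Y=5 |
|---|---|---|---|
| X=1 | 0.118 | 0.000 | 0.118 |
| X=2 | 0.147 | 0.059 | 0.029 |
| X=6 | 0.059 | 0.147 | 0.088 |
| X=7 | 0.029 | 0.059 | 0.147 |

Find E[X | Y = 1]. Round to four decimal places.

2.7450

P(Y = 1) = 0.353.
Σ X·P over the event = 1·(0.118) + 2·(0.147) + 6·(0.059) + 7·(0.029) = 0.969.
E[X | Y = 1] = (0.969) / (0.353) = 2.7450.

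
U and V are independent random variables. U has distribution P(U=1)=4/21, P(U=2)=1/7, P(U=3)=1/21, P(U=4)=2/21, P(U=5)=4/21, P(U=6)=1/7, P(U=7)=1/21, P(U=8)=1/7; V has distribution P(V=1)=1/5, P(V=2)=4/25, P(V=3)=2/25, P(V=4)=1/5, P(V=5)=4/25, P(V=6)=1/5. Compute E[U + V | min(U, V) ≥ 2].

787/85

P(min(U, V) ≥ 2) = 68/105.
Summing (U+V)·P(x,y) over outcomes with min(U, V) ≥ 2 gives 3148/525.
E[U + V | min(U, V) ≥ 2] = (3148/525) / (68/105) = 787/85.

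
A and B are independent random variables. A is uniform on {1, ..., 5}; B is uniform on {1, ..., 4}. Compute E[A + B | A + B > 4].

45/7

P(A + B > 4) = 7/10.
Summing (A+B)·P(x,y) over outcomes with A + B > 4 gives 9/2.
E[A + B | A + B > 4] = (9/2) / (7/10) = 45/7.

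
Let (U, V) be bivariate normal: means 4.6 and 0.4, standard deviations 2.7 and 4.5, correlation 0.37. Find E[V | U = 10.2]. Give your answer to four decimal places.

3.8533

For a bivariate normal, E[V | U=x] = μ_V + ρ·(σ_V/σ_U)·(x − μ_U).
E[V | U=10.2] = 0.4 + (0.37)·(4.5/2.7)·(10.2 − (4.6)) = 0.4 + (0.616667)·(5.6) = 3.8533.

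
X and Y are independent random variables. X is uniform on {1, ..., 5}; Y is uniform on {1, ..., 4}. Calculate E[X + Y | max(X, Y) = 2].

10/3

Outcomes with max(X, Y) = 2: (1,2), (2,1), (2,2), each with probability 1/20.
E[X + Y | max(X, Y) = 2] = (3 + 3 + 4) / 3 = 10/3.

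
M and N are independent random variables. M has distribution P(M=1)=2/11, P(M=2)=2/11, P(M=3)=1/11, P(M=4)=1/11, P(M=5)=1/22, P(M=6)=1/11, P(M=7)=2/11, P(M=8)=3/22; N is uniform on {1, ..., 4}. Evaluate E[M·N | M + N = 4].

P(M + N = 4) = 5/44.
Summing MN·P(x,y) over outcomes with M + N = 4 gives 17/44.
E[M·N | M + N = 4] = (17/44) / (5/44) = 17/5.

17/5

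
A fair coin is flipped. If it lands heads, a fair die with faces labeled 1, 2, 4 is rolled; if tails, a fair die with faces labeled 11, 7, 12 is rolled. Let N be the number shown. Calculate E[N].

E[N | heads] = (1+2+4)/3 = 7/3.
E[N | tails] = (11+7+12)/3 = 10.
By the law of total expectation,
E[N] = (1/2)·(7/3) + (1/2)·(10) = 37/6.

37/6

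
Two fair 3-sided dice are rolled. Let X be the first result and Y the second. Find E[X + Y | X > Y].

4

P(X > Y) = 1/3.
Summing (X+Y)·P(x,y) over outcomes with X > Y gives 4/3.
E[X + Y | X > Y] = (4/3) / (1/3) = 4.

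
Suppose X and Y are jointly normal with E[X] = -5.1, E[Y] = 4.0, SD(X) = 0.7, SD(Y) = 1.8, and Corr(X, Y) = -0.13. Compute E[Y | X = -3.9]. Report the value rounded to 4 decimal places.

3.5989

For a bivariate normal, E[Y | X=x] = μ_Y + ρ·(σ_Y/σ_X)·(x − μ_X).
E[Y | X=-3.9] = 4.0 + (-0.13)·(1.8/0.7)·(-3.9 − (-5.1)) = 4.0 + (-0.33429)·(1.2) = 3.5989.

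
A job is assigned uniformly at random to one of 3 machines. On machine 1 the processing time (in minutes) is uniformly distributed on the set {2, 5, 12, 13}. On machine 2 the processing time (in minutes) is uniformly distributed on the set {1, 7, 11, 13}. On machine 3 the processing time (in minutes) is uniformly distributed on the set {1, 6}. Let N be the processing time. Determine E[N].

13/2

E[N | machine 1] = (2+5+12+13)/4 = 8.
E[N | machine 2] = (1+7+11+13)/4 = 8.
E[N | machine 3] = (1+6)/2 = 7/2.
E[N] = (1/3)·(8) + (1/3)·(8) + (1/3)·(7/2) = 13/2.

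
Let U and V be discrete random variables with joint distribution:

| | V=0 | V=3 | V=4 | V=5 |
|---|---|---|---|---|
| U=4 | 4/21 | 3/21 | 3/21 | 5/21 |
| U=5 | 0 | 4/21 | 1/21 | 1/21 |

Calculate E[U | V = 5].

25/6

P(V = 5) = 2/7.
Σ U·P over the event = 4·(5/21) + 5·(1/21) = 25/21.
E[U | V = 5] = (25/21) / (2/7) = 25/6.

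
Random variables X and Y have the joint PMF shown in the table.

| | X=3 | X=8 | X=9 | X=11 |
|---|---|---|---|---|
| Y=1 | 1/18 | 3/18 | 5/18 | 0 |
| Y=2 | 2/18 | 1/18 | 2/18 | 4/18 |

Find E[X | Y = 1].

8

P(Y = 1) = 1/2.
Σ X·P over the event = 3·(1/18) + 8·(3/18) + 9·(5/18) = 4.
E[X | Y = 1] = (4) / (1/2) = 8.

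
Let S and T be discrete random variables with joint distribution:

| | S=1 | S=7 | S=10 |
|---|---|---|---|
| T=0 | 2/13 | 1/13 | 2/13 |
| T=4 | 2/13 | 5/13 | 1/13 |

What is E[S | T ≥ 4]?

P(T ≥ 4) = 8/13.
Summing S·P(S=x,T=y) over the conditioning event gives 47/13.
E[S | T ≥ 4] = (47/13) / (8/13) = 47/8.

47/8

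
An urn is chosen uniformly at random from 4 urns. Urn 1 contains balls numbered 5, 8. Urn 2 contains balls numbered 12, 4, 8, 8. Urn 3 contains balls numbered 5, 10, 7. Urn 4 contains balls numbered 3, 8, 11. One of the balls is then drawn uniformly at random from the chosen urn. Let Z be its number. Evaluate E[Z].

175/24

E[Z | urn 1] = (5+8)/2 = 13/2.
E[Z | urn 2] = (12+4+8+8)/4 = 8.
E[Z | urn 3] = (5+10+7)/3 = 22/3.
E[Z | urn 4] = (3+8+11)/3 = 22/3.
By the law of total expectation,
E[Z] = (1/4)·(13/2) + (1/4)·(8) + (1/4)·(22/3) + (1/4)·(22/3) = 175/24.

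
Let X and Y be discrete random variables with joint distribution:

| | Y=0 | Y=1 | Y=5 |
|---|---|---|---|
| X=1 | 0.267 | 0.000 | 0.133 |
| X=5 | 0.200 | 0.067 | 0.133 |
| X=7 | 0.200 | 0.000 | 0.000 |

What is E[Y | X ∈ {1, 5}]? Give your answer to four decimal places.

1.7463

P(X ∈ {1, 5}) = 0.800.
Σ Y·P over the event = 0·(0.267) + 5·(0.133) + 0·(0.200) + 1·(0.067) + 5·(0.133) = 1.397.
E[Y | X ∈ {1, 5}] = (1.397) / (0.800) = 1.7463.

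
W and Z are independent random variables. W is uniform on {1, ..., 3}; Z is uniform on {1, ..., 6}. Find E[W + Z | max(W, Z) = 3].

24/5

Outcomes with max(W, Z) = 3: (1,3), (2,3), (3,1), (3,2), (3,3), each with probability 1/18.
E[W + Z | max(W, Z) = 3] = (4 + 5 + 4 + 5 + 6) / 5 = 24/5.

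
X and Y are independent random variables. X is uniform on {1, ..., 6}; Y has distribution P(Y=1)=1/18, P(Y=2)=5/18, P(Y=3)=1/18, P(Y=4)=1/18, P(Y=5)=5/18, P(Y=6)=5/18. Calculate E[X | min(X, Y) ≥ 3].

9/2

P(min(X, Y) ≥ 3) = 4/9.
Summing X·P(x,y) over outcomes with min(X, Y) ≥ 3 gives 2.
E[X | min(X, Y) ≥ 3] = (2) / (4/9) = 9/2.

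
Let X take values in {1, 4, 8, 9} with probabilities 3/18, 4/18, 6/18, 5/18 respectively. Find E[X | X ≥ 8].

93/11

P(X ≥ 8) = 11/18.
Σ over the event: 8·1/3 + 9·5/18 = 31/6.
E[X | X ≥ 8] = (31/6) / (11/18) = 93/11.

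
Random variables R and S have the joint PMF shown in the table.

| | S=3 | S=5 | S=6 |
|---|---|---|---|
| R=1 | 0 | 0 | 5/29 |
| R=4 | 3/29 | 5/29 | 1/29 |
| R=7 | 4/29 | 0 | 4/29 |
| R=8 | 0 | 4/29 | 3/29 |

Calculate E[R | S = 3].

40/7

P(S = 3) = 7/29.
Σ R·P over the event = 4·(3/29) + 7·(4/29) = 40/29.
E[R | S = 3] = (40/29) / (7/29) = 40/7.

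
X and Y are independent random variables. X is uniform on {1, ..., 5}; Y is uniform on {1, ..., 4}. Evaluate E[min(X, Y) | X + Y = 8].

Outcomes with X + Y = 8: (4,4), (5,3), each with probability 1/20.
E[min(X, Y) | X + Y = 8] = (4 + 3) / 2 = 7/2.

7/2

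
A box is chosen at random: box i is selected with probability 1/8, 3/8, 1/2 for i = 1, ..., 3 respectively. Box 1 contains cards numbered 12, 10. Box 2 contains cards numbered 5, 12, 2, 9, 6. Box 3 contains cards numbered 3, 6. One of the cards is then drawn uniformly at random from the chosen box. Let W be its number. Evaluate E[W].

247/40

E[W | box 1] = (12+10)/2 = 11.
E[W | box 2] = (5+12+2+9+6)/5 = 34/5.
E[W | box 3] = (3+6)/2 = 9/2.
By the law of total expectation,
E[W] = (1/8)·(11) + (3/8)·(34/5) + (1/2)·(9/2) = 247/40.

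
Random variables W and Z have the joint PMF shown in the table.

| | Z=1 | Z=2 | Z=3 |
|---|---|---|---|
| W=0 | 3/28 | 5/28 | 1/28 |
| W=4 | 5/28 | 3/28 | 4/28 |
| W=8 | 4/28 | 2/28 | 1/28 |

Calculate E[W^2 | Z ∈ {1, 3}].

P(Z ∈ {1, 3}) = 9/14.
Σ W^2·P over the event = 0·(3/28) + 0·(1/28) + 16·(5/28) + 16·(4/28) + 64·(4/28) + 64·(1/28) = 116/7.
E[W^2 | Z ∈ {1, 3}] = (116/7) / (9/14) = 232/9.

232/9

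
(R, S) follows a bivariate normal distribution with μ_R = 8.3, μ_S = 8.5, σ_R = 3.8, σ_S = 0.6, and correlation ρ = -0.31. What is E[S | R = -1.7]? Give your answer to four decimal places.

The regression of S on R has slope ρ·σ_S/σ_R and passes through (μ_R, μ_S).
E[S | R=-1.7] = 8.5 + (-0.31)·(0.6/3.8)·(-1.7 − (8.3)) = 8.5 + (-0.048947)·(-10) = 8.9895.

8.9895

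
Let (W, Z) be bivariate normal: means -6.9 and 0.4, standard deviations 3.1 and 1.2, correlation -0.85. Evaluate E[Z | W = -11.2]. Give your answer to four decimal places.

1.8148

For a bivariate normal, E[Z | W=x] = μ_Z + ρ·(σ_Z/σ_W)·(x − μ_W).
E[Z | W=-11.2] = 0.4 + (-0.85)·(1.2/3.1)·(-11.2 − (-6.9)) = 0.4 + (-0.32903)·(-4.3) = 1.8148.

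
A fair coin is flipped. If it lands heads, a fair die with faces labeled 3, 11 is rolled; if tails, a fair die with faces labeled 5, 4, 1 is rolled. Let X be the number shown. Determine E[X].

31/6

E[X | heads] = (3+11)/2 = 7.
E[X | tails] = (5+4+1)/3 = 10/3.
E[X] = (1/2)·(7) + (1/2)·(10/3) = 31/6.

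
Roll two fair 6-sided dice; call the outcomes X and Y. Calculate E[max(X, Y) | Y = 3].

4

Outcomes with Y = 3: (1,3), (2,3), (3,3), (4,3), (5,3), (6,3), each with probability 1/36.
E[max(X, Y) | Y = 3] = (3 + 3 + 3 + 4 + 5 + 6) / 6 = 4.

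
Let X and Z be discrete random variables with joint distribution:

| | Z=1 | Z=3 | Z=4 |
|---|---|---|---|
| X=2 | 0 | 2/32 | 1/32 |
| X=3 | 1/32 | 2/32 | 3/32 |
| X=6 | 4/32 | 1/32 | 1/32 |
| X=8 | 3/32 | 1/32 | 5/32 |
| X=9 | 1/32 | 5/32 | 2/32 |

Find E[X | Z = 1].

20/3

P(Z = 1) = 9/32.
Σ X·P over the event = 3·(1/32) + 6·(4/32) + 8·(3/32) + 9·(1/32) = 15/8.
E[X | Z = 1] = (15/8) / (9/32) = 20/3.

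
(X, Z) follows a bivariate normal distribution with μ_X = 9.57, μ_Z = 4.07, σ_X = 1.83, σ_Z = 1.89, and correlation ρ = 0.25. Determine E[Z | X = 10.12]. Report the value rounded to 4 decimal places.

4.2120

For a bivariate normal, E[Z | X=x] = μ_Z + ρ·(σ_Z/σ_X)·(x − μ_X).
E[Z | X=10.12] = 4.07 + (0.25)·(1.89/1.83)·(10.12 − (9.57)) = 4.07 + (0.2582)·(0.55) = 4.2120.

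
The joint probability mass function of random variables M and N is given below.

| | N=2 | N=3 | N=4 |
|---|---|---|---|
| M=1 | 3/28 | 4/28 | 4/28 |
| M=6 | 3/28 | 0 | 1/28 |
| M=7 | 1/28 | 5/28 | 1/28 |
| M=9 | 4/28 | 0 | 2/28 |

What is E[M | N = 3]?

P(N = 3) = 9/28.
Σ M·P over the event = 1·(4/28) + 7·(5/28) = 39/28.
E[M | N = 3] = (39/28) / (9/28) = 13/3.

13/3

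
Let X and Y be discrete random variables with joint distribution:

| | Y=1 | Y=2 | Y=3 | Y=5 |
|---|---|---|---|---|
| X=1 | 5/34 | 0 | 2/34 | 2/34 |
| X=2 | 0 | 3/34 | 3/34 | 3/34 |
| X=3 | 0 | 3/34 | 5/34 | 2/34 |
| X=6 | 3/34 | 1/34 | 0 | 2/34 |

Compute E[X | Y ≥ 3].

P(Y ≥ 3) = 19/34.
Σ X·P over the event = 1·(2/34) + 1·(2/34) + 2·(3/34) + 2·(3/34) + 3·(5/34) + 3·(2/34) + 6·(2/34) = 49/34.
E[X | Y ≥ 3] = (49/34) / (19/34) = 49/19.

49/19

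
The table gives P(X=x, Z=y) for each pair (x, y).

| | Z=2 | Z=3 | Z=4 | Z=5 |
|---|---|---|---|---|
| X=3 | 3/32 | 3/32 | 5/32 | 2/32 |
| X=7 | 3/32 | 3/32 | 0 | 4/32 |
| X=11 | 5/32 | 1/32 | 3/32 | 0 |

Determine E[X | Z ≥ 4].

P(Z ≥ 4) = 7/16.
Σ X·P over the event = 3·(5/32) + 3·(2/32) + 7·(4/32) + 11·(3/32) = 41/16.
E[X | Z ≥ 4] = (41/16) / (7/16) = 41/7.

41/7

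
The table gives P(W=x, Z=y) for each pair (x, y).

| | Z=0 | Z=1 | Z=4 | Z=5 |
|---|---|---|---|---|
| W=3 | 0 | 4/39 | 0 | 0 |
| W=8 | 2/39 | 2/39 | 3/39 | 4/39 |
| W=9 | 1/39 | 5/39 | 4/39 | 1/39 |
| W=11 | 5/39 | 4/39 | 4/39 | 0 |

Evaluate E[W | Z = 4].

104/11

P(Z = 4) = 11/39.
Σ W·P over the event = 8·(3/39) + 9·(4/39) + 11·(4/39) = 8/3.
E[W | Z = 4] = (8/3) / (11/39) = 104/11.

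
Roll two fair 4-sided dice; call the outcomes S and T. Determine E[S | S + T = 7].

7/2

Outcomes with S + T = 7: (3,4), (4,3), each with probability 1/16.
E[S | S + T = 7] = (3 + 4) / 2 = 7/2.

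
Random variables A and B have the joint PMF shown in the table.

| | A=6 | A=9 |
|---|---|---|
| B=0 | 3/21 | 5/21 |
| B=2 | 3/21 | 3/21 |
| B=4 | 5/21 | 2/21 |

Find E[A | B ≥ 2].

93/13

P(B ≥ 2) = 13/21.
Σ A·P over the event = 6·(3/21) + 6·(5/21) + 9·(3/21) + 9·(2/21) = 31/7.
E[A | B ≥ 2] = (31/7) / (13/21) = 93/13.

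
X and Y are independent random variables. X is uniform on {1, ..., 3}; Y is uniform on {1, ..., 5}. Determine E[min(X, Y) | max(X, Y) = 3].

Outcomes with max(X, Y) = 3: (1,3), (2,3), (3,1), (3,2), (3,3), each with probability 1/15.
E[min(X, Y) | max(X, Y) = 3] = (1 + 2 + 1 + 2 + 3) / 5 = 9/5.

9/5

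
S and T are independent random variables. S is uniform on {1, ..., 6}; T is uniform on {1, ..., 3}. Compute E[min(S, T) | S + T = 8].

5/2

Outcomes with S + T = 8: (5,3), (6,2), each with probability 1/18.
E[min(S, T) | S + T = 8] = (3 + 2) / 2 = 5/2.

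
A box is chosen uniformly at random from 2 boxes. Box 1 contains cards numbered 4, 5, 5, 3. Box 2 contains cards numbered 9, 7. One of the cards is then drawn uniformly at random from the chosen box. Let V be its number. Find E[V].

E[V | box 1] = (4+5+5+3)/4 = 17/4.
E[V | box 2] = (9+7)/2 = 8.
By the law of total expectation,
E[V] = (1/2)·(17/4) + (1/2)·(8) = 49/8.

49/8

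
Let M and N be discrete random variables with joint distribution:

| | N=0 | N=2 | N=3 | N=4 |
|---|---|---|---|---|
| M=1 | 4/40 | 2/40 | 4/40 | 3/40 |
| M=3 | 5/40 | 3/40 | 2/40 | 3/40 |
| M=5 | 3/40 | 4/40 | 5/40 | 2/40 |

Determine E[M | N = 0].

17/6

P(N = 0) = 3/10.
Σ M·P over the event = 1·(4/40) + 3·(5/40) + 5·(3/40) = 17/20.
E[M | N = 0] = (17/20) / (3/10) = 17/6.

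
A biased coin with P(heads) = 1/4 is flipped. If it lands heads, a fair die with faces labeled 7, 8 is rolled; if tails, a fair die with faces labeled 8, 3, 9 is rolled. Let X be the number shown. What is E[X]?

55/8

E[X | heads] = (7+8)/2 = 15/2.
E[X | tails] = (8+3+9)/3 = 20/3.
E[X] = (1/4)·(15/2) + (3/4)·(20/3) = 55/8.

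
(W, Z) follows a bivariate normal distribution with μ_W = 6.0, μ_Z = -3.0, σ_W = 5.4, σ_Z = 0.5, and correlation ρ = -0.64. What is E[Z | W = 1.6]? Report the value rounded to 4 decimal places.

-2.7393

The regression of Z on W has slope ρ·σ_Z/σ_W and passes through (μ_W, μ_Z).
E[Z | W=1.6] = -3.0 + (-0.64)·(0.5/5.4)·(1.6 − (6.0)) = -3.0 + (-0.059259)·(-4.4) = -2.7393.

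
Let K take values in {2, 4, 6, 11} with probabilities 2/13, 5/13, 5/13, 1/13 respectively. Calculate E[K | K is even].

P(K is even) = 12/13.
Σ over the event: 2·2/13 + 4·5/13 + 6·5/13 = 54/13.
E[K | K is even] = (54/13) / (12/13) = 9/2.

9/2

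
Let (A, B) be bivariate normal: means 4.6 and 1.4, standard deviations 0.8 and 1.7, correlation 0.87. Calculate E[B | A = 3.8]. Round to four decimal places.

-0.0790

For a bivariate normal, E[B | A=x] = μ_B + ρ·(σ_B/σ_A)·(x − μ_A).
E[B | A=3.8] = 1.4 + (0.87)·(1.7/0.8)·(3.8 − (4.6)) = 1.4 + (1.8487)·(-0.8) = -0.0790.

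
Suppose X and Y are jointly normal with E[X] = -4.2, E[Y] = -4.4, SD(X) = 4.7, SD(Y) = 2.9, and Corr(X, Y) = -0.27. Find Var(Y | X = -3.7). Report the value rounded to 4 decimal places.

Var(Y | X=x) = (1 − ρ²)·σ_Y².
Var(Y | X=-3.7) = (2.9)²·(1 − (-0.27)²) = 8.41·0.9271 = 7.7969.

7.7969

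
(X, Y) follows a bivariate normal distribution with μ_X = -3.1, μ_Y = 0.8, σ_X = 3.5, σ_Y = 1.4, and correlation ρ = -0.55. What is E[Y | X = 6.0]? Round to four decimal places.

-1.2020

The regression of Y on X has slope ρ·σ_Y/σ_X and passes through (μ_X, μ_Y).
E[Y | X=6.0] = 0.8 + (-0.55)·(1.4/3.5)·(6.0 − (-3.1)) = 0.8 + (-0.22)·(9.1) = -1.2020.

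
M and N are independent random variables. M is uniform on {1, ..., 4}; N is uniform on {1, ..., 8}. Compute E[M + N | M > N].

5

Outcomes with M > N: (2,1), (3,1), (3,2), (4,1), (4,2), (4,3), each with probability 1/32.
E[M + N | M > N] = (3 + 4 + 5 + 5 + 6 + 7) / 6 = 5.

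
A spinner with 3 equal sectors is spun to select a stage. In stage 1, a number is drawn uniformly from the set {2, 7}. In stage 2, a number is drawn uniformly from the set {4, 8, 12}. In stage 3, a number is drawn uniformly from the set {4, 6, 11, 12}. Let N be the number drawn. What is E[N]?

83/12

E[N | stage 1] = (2+7)/2 = 9/2.
E[N | stage 2] = (4+8+12)/3 = 8.
E[N | stage 3] = (4+6+11+12)/4 = 33/4.
E[N] = (1/3)·(9/2) + (1/3)·(8) + (1/3)·(33/4) = 83/12.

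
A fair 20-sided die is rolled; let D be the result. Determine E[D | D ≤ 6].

Given D ≤ 6, D is equally likely to be any of {1, 2, 3, 4, 5, 6}.
E[D | D ≤ 6] = (1 + 2 + 3 + 4 + 5 + 6) / 6 = 7/2.

7/2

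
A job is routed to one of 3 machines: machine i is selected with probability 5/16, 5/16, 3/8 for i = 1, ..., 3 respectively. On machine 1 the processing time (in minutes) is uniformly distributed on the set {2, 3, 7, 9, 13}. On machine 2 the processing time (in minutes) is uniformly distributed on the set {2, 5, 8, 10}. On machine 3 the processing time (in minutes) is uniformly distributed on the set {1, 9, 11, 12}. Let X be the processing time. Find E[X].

E[X | machine 1] = (2+3+7+9+13)/5 = 34/5.
E[X | machine 2] = (2+5+8+10)/4 = 25/4.
E[X | machine 3] = (1+9+11+12)/4 = 33/4.
By the law of total expectation,
E[X] = (5/16)·(34/5) + (5/16)·(25/4) + (3/8)·(33/4) = 459/64.

459/64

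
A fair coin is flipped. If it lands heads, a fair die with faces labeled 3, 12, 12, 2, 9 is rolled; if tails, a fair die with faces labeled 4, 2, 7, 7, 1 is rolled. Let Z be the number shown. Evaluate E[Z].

59/10

E[Z | heads] = (3+12+12+2+9)/5 = 38/5.
E[Z | tails] = (4+2+7+7+1)/5 = 21/5.
E[Z] = (1/2)·(38/5) + (1/2)·(21/5) = 59/10.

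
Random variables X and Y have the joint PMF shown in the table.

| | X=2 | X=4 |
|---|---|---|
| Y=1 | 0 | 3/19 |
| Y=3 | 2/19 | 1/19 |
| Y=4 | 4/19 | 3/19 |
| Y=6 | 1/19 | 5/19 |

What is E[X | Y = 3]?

P(Y = 3) = 3/19.
Σ X·P over the event = 2·(2/19) + 4·(1/19) = 8/19.
E[X | Y = 3] = (8/19) / (3/19) = 8/3.

8/3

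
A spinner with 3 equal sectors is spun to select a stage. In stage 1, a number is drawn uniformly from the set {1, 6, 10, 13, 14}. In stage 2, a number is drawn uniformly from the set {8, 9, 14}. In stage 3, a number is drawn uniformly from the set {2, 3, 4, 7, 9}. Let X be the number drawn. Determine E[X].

E[X | stage 1] = (1+6+10+13+14)/5 = 44/5.
E[X | stage 2] = (8+9+14)/3 = 31/3.
E[X | stage 3] = (2+3+4+7+9)/5 = 5.
By the law of total expectation,
E[X] = (1/3)·(44/5) + (1/3)·(31/3) + (1/3)·(5) = 362/45.

362/45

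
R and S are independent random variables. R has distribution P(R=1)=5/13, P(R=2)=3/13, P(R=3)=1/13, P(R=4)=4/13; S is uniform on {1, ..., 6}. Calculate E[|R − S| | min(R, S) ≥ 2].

61/40

P(min(R, S) ≥ 2) = 20/39.
Summing |R−S|·P(x,y) over outcomes with min(R, S) ≥ 2 gives 61/78.
E[|R − S| | min(R, S) ≥ 2] = (61/78) / (20/39) = 61/40.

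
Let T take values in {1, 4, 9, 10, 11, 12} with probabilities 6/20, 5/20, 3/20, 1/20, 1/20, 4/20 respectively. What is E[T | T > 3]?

P(T > 3) = 7/10.
Σ over the event: 4·1/4 + 9·3/20 + 10·1/20 + 11·1/20 + 12·1/5 = 29/5.
E[T | T > 3] = (29/5) / (7/10) = 58/7.

58/7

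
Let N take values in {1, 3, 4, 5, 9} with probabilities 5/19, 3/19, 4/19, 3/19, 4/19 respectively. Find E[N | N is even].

P(N is even) = 4/19.
Σ over the event: 4·4/19 = 16/19.
E[N | N is even] = (16/19) / (4/19) = 4.

4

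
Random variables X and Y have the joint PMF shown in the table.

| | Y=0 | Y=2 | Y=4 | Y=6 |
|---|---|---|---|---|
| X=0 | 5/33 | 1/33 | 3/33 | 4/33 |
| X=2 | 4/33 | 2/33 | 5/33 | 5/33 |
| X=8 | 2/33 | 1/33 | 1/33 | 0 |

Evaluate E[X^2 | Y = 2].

P(Y = 2) = 4/33.
Σ X^2·P over the event = 0·(1/33) + 4·(2/33) + 64·(1/33) = 24/11.
E[X^2 | Y = 2] = (24/11) / (4/33) = 18.

18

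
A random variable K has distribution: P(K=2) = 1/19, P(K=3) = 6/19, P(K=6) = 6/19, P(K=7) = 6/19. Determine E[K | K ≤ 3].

20/7

P(K ≤ 3) = 7/19.
Σ over the event: 2·1/19 + 3·6/19 = 20/19.
E[K | K ≤ 3] = (20/19) / (7/19) = 20/7.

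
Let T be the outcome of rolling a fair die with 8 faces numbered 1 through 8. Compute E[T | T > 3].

Given T > 3, T is equally likely to be any of {4, 5, 6, 7, 8}.
E[T | T > 3] = (4 + 5 + 6 + 7 + 8) / 5 = 6.

6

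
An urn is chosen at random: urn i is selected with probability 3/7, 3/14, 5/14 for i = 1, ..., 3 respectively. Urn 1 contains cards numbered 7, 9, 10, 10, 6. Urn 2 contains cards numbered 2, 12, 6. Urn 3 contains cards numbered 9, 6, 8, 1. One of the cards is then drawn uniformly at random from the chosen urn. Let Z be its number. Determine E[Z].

251/35

E[Z | urn 1] = (7+9+10+10+6)/5 = 42/5.
E[Z | urn 2] = (2+12+6)/3 = 20/3.
E[Z | urn 3] = (9+6+8+1)/4 = 6.
By the law of total expectation,
E[Z] = (3/7)·(42/5) + (3/14)·(20/3) + (5/14)·(6) = 251/35.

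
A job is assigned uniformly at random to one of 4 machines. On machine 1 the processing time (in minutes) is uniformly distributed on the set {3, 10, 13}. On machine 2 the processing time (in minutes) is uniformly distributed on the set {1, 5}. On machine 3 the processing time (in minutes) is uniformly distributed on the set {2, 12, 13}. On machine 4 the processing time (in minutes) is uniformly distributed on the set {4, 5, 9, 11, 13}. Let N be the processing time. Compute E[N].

E[N | machine 1] = (3+10+13)/3 = 26/3.
E[N | machine 2] = (1+5)/2 = 3.
E[N | machine 3] = (2+12+13)/3 = 9.
E[N | machine 4] = (4+5+9+11+13)/5 = 42/5.
E[N] = (1/4)·(26/3) + (1/4)·(3) + (1/4)·(9) + (1/4)·(42/5) = 109/15.

109/15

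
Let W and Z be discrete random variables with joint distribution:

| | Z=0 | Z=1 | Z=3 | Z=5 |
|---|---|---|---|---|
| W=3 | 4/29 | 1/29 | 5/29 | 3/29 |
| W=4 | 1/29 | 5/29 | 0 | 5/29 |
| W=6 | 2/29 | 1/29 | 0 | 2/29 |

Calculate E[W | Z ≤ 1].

57/14

P(Z ≤ 1) = 14/29.
Summing W·P(W=x,Z=y) over the conditioning event gives 57/29.
E[W | Z ≤ 1] = (57/29) / (14/29) = 57/14.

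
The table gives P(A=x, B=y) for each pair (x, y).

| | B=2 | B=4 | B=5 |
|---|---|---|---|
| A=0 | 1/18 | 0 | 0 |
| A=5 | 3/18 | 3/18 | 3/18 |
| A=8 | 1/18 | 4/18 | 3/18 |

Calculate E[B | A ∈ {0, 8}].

35/9

P(A ∈ {0, 8}) = 1/2.
Σ B·P over the event = 2·(1/18) + 2·(1/18) + 4·(4/18) + 5·(3/18) = 35/18.
E[B | A ∈ {0, 8}] = (35/18) / (1/2) = 35/9.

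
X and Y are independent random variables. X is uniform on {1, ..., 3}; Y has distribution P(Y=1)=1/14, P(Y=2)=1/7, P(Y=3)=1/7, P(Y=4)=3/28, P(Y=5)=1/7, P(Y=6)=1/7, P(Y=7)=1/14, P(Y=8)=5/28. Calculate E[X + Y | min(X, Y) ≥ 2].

15/2

P(min(X, Y) ≥ 2) = 13/21.
Summing (X+Y)·P(x,y) over outcomes with min(X, Y) ≥ 2 gives 65/14.
E[X + Y | min(X, Y) ≥ 2] = (65/14) / (13/21) = 15/2.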